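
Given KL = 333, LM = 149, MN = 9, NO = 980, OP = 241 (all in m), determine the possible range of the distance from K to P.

The maximum is all hops collinear in one direction: 333 + 149 + 9 + 980 + 241 = 1712.
The longest hop is 980; the others sum to 732. Folding the others back against it leaves at least 980 − 732 = 248.

248 ≤ KP ≤ 1712 m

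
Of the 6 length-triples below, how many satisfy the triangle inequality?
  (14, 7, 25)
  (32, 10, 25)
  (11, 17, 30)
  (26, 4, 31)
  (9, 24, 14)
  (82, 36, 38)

(7,14,25): 7+14 ≤ 25 → not valid
(10,25,32): 10+25 > 32 → valid
(11,17,30): 11+17 ≤ 30 → not valid
(4,26,31): 4+26 ≤ 31 → not valid
(9,14,24): 9+14 ≤ 24 → not valid
(36,38,82): 36+38 ≤ 82 → not valid
1 of the 6 triples forms a triangle.

1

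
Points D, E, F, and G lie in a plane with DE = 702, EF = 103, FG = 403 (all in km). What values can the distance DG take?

The maximum is all hops collinear in one direction: 702 + 103 + 403 = 1208.
The longest hop is 702; the others sum to 506. Folding the others back against it leaves at least 702 − 506 = 196.

196 ≤ DG ≤ 1208 km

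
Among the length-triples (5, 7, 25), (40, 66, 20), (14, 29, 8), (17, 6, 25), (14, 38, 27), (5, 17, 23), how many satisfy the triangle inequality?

(5,7,25): 5+7 ≤ 25 → not valid
(20,40,66): 20+40 ≤ 66 → not valid
(8,14,29): 8+14 ≤ 29 → not valid
(6,17,25): 6+17 ≤ 25 → not valid
(14,27,38): 14+27 > 38 → valid
(5,17,23): 5+17 ≤ 23 → not valid
1 of the 6 triples forms a triangle.

1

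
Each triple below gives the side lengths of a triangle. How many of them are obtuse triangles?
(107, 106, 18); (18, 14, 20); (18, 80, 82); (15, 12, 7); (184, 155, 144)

1

(107,106,18): 18²+106² = 11560 > 11449 = 107² → acute
(18,14,20): 14²+18² = 520 > 400 = 20² → acute
(18,80,82): 18²+80² = 6724 = 82² → right
(15,12,7): 7²+12² = 193 < 225 = 15² → obtuse
(184,155,144): 144²+155² = 44761 > 33856 = 184² → acute
1 of the 5 is obtuse.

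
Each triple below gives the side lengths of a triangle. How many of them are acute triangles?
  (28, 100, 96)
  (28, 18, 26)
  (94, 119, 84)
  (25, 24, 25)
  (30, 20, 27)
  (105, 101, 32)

5

(28,100,96): 28²+96² = 10000 = 100² → right
(28,18,26): 18²+26² = 1000 > 784 = 28² → acute
(94,119,84): 84²+94² = 15892 > 14161 = 119² → acute
(25,24,25): 24²+25² = 1201 > 625 = 25² → acute
(30,20,27): 20²+27² = 1129 > 900 = 30² → acute
(105,101,32): 32²+101² = 11225 > 11025 = 105² → acute
5 of the 6 are acute.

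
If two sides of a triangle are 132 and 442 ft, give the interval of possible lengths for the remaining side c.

310 < c < 574

By the triangle inequality, c must be less than 132 + 442 = 574 and greater than |132 − 442| = 310.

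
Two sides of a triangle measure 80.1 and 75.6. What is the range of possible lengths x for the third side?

4.5 < x < 155.7

By the triangle inequality, x must be less than 80.1 + 75.6 = 155.7 and greater than |80.1 − 75.6| = 4.5.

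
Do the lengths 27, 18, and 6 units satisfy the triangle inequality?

The longest side is 27, but the other two sum to only 24.
24 < 27, so the triangle inequality fails.

No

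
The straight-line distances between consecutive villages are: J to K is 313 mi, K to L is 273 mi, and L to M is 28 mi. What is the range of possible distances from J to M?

The maximum is all hops collinear in one direction: 313 + 273 + 28 = 614.
The longest hop is 313; the others sum to 301. Folding the others back against it leaves at least 313 − 301 = 12.

12 ≤ JM ≤ 614 mi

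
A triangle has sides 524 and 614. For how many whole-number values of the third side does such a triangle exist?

1047

The third side lies in the open interval (90, 1138).
Integers from 91 to 1137 inclusive: 1137 − 91 + 1 = 1047.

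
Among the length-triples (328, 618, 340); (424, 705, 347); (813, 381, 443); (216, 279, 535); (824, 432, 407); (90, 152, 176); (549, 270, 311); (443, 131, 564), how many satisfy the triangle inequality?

7

(328,340,618): 328+340 > 618 → valid
(347,424,705): 347+424 > 705 → valid
(381,443,813): 381+443 > 813 → valid
(216,279,535): 216+279 ≤ 535 → not valid
(407,432,824): 407+432 > 824 → valid
(90,152,176): 90+152 > 176 → valid
(270,311,549): 270+311 > 549 → valid
(131,443,564): 131+443 > 564 → valid
7 of the 8 triples form a triangle.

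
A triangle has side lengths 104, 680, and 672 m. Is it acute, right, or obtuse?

right

Compare the square of the longest side to the sum of squares of the other two: 104² + 672² = 462400 = 680².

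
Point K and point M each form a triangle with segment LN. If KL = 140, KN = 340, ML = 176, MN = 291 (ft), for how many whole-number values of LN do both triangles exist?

From triangle KLN: 200 < LN < 480.
From triangle MLN: 115 < LN < 467.
Intersection: 200 < LN < 467, so integers 201 through 466: 266 values.

266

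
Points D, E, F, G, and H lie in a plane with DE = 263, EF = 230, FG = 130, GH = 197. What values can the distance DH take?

The maximum is all hops collinear in one direction: 263 + 230 + 130 + 197 = 820.
The longest hop is 263; the others sum to 557. Since 263 ≤ 557, the path can fold back on itself completely, so the minimum distance is 0.

0 ≤ DH ≤ 820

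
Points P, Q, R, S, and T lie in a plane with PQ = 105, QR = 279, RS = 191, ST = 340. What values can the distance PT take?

The maximum is all hops collinear in one direction: 105 + 279 + 191 + 340 = 915.
The longest hop is 340; the others sum to 575. Since 340 ≤ 575, the path can fold back on itself completely, so the minimum distance is 0.

0 ≤ PT ≤ 915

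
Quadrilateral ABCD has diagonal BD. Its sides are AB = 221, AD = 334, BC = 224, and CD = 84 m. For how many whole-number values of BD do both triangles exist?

167

From triangle ABD: 113 < BD < 555.
From triangle CBD: 140 < BD < 308.
Intersection: 140 < BD < 308, so integers 141 through 307: 167 values.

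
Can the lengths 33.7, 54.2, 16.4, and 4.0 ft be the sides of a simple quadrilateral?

For a quadrilateral, each side must be shorter than the sum of the others.
Here the longest side is 54.2, but the remaining 3 sides sum to only 54.1.

No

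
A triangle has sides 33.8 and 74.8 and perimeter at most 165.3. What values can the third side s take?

Triangle inequality alone gives 41.0 < s < 108.6.
The perimeter condition gives s ≤ 165.3 − 33.8 − 74.8 = 56.7.
Intersecting the two: 41.0 < s ≤ 56.7.

41.0 < s ≤ 56.7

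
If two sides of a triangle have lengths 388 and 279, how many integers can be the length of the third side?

The third side lies in the open interval (109, 667).
Integers from 110 to 666 inclusive: 666 − 110 + 1 = 557.

557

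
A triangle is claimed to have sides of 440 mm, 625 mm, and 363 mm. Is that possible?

The longest side is 625, and the other two sum to 803.
Since 803 > 625, the triangle inequality holds.

Yes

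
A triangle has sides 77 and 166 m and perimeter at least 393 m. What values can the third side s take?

Triangle inequality alone gives 89 < s < 243.
The perimeter condition gives s ≥ 393 − 77 − 166 = 150.
Intersecting the two: 150 ≤ s < 243.

150 ≤ s < 243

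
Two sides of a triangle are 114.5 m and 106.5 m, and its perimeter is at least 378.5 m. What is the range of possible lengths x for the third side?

157.5 ≤ x < 221.0

Triangle inequality alone gives 8.0 < x < 221.0.
The perimeter condition gives x ≥ 378.5 − 114.5 − 106.5 = 157.5.
Intersecting the two: 157.5 ≤ x < 221.0.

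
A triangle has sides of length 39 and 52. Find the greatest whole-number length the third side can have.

The third side must be strictly less than 39 + 52 = 91.
The largest integer below 91 is 90.

90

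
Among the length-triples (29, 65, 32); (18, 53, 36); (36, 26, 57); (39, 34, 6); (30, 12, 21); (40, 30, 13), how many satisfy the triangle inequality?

5

(29,32,65): 29+32 ≤ 65 → not valid
(18,36,53): 18+36 > 53 → valid
(26,36,57): 26+36 > 57 → valid
(6,34,39): 6+34 > 39 → valid
(12,21,30): 12+21 > 30 → valid
(13,30,40): 13+30 > 40 → valid
5 of the 6 triples form a triangle.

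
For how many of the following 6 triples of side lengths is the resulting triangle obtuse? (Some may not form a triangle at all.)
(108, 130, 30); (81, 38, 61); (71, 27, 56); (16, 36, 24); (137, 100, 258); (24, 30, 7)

5

(108,130,30): 30²+108² = 12564 < 16900 = 130² → obtuse
(81,38,61): 38²+61² = 5165 < 6561 = 81² → obtuse
(71,27,56): 27²+56² = 3865 < 5041 = 71² → obtuse
(16,36,24): 16²+24² = 832 < 1296 = 36² → obtuse
(137,100,258): 100+137 ≤ 258, not a triangle
(24,30,7): 7²+24² = 625 < 900 = 30² → obtuse
5 of the 6 are obtuse.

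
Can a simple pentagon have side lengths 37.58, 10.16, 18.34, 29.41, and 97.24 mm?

For a pentagon, each side must be shorter than the sum of the others.
Here the longest side is 97.24, but the remaining 4 sides sum to only 95.49.

No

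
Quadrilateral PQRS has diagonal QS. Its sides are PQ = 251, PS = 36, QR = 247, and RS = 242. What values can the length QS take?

215 < QS < 287

From triangle PQS: |251 − 36| < QS < 251 + 36, i.e. 215 < QS < 287.
From triangle RQS: 5 < QS < 489.
Both must hold, so QS lies in the intersection.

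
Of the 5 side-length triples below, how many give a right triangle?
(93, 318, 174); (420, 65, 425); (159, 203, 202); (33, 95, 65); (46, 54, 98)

1

(93,318,174): 93+174 ≤ 318, not a triangle
(420,65,425): 65²+420² = 180625 = 425² → right
(159,203,202): 159²+202² = 66085 > 41209 = 203² → acute
(33,95,65): 33²+65² = 5314 < 9025 = 95² → obtuse
(46,54,98): 46²+54² = 5032 < 9604 = 98² → obtuse
1 of the 5 is right.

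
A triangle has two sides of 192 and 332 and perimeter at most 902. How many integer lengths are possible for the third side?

Triangle inequality: 140 < x < 524. Perimeter ≤ 902 gives x ≤ 902 − 192 − 332 = 378.
So 140 < x ≤ 378; integers 141 through 378: 238 values.

238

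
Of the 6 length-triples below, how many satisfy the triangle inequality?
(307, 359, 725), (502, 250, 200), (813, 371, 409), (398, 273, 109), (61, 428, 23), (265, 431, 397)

(307,359,725): 307+359 ≤ 725 → not valid
(200,250,502): 200+250 ≤ 502 → not valid
(371,409,813): 371+409 ≤ 813 → not valid
(109,273,398): 109+273 ≤ 398 → not valid
(23,61,428): 23+61 ≤ 428 → not valid
(265,397,431): 265+397 > 431 → valid
1 of the 6 triples forms a triangle.

1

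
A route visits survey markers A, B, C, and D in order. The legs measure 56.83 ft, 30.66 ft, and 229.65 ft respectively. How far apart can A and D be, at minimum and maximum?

142.16 ≤ AD ≤ 317.14 ft

The maximum is all hops collinear in one direction: 56.83 + 30.66 + 229.65 = 317.14.
The longest hop is 229.65; the others sum to 87.49. Folding the others back against it leaves at least 229.65 − 87.49 = 142.16.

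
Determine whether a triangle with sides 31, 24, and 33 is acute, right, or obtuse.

acute

Compare the square of the longest side to the sum of squares of the other two: 24² + 31² = 1537 > 1089 = 33².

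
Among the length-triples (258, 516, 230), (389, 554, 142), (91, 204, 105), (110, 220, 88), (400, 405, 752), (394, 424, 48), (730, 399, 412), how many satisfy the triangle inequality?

3

(230,258,516): 230+258 ≤ 516 → not valid
(142,389,554): 142+389 ≤ 554 → not valid
(91,105,204): 91+105 ≤ 204 → not valid
(88,110,220): 88+110 ≤ 220 → not valid
(400,405,752): 400+405 > 752 → valid
(48,394,424): 48+394 > 424 → valid
(399,412,730): 399+412 > 730 → valid
3 of the 7 triples form a triangle.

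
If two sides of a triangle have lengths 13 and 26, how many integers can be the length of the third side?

25

The third side lies in the open interval (13, 39).
Integers from 14 to 38 inclusive: 38 − 14 + 1 = 25.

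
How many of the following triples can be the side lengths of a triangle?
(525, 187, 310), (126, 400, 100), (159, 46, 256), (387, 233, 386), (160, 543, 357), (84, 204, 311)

1

(187,310,525): 187+310 ≤ 525 → not valid
(100,126,400): 100+126 ≤ 400 → not valid
(46,159,256): 46+159 ≤ 256 → not valid
(233,386,387): 233+386 > 387 → valid
(160,357,543): 160+357 ≤ 543 → not valid
(84,204,311): 84+204 ≤ 311 → not valid
1 of the 6 triples forms a triangle.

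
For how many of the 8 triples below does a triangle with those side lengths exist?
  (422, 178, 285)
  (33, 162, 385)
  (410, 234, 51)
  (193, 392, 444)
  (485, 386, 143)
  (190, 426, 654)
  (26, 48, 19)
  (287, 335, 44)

3

(178,285,422): 178+285 > 422 → valid
(33,162,385): 33+162 ≤ 385 → not valid
(51,234,410): 51+234 ≤ 410 → not valid
(193,392,444): 193+392 > 444 → valid
(143,386,485): 143+386 > 485 → valid
(190,426,654): 190+426 ≤ 654 → not valid
(19,26,48): 19+26 ≤ 48 → not valid
(44,287,335): 44+287 ≤ 335 → not valid
3 of the 8 triples form a triangle.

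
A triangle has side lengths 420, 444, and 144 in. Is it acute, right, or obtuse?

Compare the square of the longest side to the sum of squares of the other two: 144² + 420² = 197136 = 444².

right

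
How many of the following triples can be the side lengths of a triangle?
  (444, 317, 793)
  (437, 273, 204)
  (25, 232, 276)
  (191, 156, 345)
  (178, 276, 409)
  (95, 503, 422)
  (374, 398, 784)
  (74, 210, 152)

5

(317,444,793): 317+444 ≤ 793 → not valid
(204,273,437): 204+273 > 437 → valid
(25,232,276): 25+232 ≤ 276 → not valid
(156,191,345): 156+191 > 345 → valid
(178,276,409): 178+276 > 409 → valid
(95,422,503): 95+422 > 503 → valid
(374,398,784): 374+398 ≤ 784 → not valid
(74,152,210): 74+152 > 210 → valid
5 of the 8 triples form a triangle.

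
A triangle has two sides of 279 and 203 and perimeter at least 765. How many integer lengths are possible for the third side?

199

Triangle inequality: 76 < x < 482. Perimeter ≥ 765 gives x ≥ 765 − 279 − 203 = 283.
So 283 ≤ x < 482; integers 283 through 481: 199 values.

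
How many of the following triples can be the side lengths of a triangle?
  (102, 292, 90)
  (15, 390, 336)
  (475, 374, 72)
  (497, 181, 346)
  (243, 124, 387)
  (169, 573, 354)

1

(90,102,292): 90+102 ≤ 292 → not valid
(15,336,390): 15+336 ≤ 390 → not valid
(72,374,475): 72+374 ≤ 475 → not valid
(181,346,497): 181+346 > 497 → valid
(124,243,387): 124+243 ≤ 387 → not valid
(169,354,573): 169+354 ≤ 573 → not valid
1 of the 6 triples forms a triangle.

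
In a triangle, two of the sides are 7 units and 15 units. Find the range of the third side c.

By the triangle inequality, c must be less than 7 + 15 = 22 and greater than |7 − 15| = 8.

8 < c < 22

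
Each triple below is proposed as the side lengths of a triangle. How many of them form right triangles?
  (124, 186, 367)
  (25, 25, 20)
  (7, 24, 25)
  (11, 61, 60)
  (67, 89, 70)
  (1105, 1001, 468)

3

(124,186,367): 124+186 ≤ 367, not a triangle
(25,25,20): 20²+25² = 1025 > 625 = 25² → acute
(7,24,25): 7²+24² = 625 = 25² → right
(11,61,60): 11²+60² = 3721 = 61² → right
(67,89,70): 67²+70² = 9389 > 7921 = 89² → acute
(1105,1001,468): 468²+1001² = 1221025 = 1105² → right
3 of the 6 are right.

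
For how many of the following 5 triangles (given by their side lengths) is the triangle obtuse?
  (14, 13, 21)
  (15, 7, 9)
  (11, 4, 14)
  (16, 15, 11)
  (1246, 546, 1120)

(14,13,21): 13²+14² = 365 < 441 = 21² → obtuse
(15,7,9): 7²+9² = 130 < 225 = 15² → obtuse
(11,4,14): 4²+11² = 137 < 196 = 14² → obtuse
(16,15,11): 11²+15² = 346 > 256 = 16² → acute
(1246,546,1120): 546²+1120² = 1552516 = 1246² → right
3 of the 5 are obtuse.

3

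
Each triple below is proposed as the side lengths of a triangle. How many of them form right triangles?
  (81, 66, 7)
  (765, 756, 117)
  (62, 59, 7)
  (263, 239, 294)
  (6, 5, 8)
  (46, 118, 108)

(81,66,7): 7+66 ≤ 81, not a triangle
(765,756,117): 117²+756² = 585225 = 765² → right
(62,59,7): 7²+59² = 3530 < 3844 = 62² → obtuse
(263,239,294): 239²+263² = 126290 > 86436 = 294² → acute
(6,5,8): 5²+6² = 61 < 64 = 8² → obtuse
(46,118,108): 46²+108² = 13780 < 13924 = 118² → obtuse
1 of the 6 is right.

1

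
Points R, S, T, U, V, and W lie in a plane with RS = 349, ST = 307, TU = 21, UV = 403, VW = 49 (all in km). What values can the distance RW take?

0 ≤ RW ≤ 1129 km

The maximum is all hops collinear in one direction: 349 + 307 + 21 + 403 + 49 = 1129.
The longest hop is 403; the others sum to 726. Since 403 ≤ 726, the path can fold back on itself completely, so the minimum distance is 0.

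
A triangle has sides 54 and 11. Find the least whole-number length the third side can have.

44

The third side must be strictly greater than |54 − 11| = 43.
The smallest integer above 43 is 44.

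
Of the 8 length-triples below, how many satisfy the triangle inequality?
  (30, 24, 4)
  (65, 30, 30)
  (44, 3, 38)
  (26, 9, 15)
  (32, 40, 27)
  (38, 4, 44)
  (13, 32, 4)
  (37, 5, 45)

(4,24,30): 4+24 ≤ 30 → not valid
(30,30,65): 30+30 ≤ 65 → not valid
(3,38,44): 3+38 ≤ 44 → not valid
(9,15,26): 9+15 ≤ 26 → not valid
(27,32,40): 27+32 > 40 → valid
(4,38,44): 4+38 ≤ 44 → not valid
(4,13,32): 4+13 ≤ 32 → not valid
(5,37,45): 5+37 ≤ 45 → not valid
1 of the 8 triples forms a triangle.

1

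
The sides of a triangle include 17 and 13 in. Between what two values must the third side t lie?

4 < t < 30

By the triangle inequality, t must be less than 17 + 13 = 30 and greater than |17 − 13| = 4.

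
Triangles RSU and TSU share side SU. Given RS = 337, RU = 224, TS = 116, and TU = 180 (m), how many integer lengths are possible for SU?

182

From triangle RSU: 113 < SU < 561.
From triangle TSU: 64 < SU < 296.
Intersection: 113 < SU < 296, so integers 114 through 295: 182 values.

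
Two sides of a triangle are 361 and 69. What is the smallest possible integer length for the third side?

The third side must be strictly greater than |361 − 69| = 292.
The smallest integer above 292 is 293.

293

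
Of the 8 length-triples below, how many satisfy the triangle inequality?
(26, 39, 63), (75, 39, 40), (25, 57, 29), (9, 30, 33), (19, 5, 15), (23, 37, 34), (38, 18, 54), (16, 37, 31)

(26,39,63): 26+39 > 63 → valid
(39,40,75): 39+40 > 75 → valid
(25,29,57): 25+29 ≤ 57 → not valid
(9,30,33): 9+30 > 33 → valid
(5,15,19): 5+15 > 19 → valid
(23,34,37): 23+34 > 37 → valid
(18,38,54): 18+38 > 54 → valid
(16,31,37): 16+31 > 37 → valid
7 of the 8 triples form a triangle.

7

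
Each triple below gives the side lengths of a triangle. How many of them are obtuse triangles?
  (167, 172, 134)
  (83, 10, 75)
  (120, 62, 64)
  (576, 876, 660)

2

(167,172,134): 134²+167² = 45845 > 29584 = 172² → acute
(83,10,75): 10²+75² = 5725 < 6889 = 83² → obtuse
(120,62,64): 62²+64² = 7940 < 14400 = 120² → obtuse
(576,876,660): 576²+660² = 767376 = 876² → right
2 of the 4 are obtuse.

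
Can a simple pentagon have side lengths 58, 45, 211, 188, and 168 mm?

Yes

A pentagon exists iff every side is shorter than the sum of the others — equivalently, the longest side is less than the sum of the rest.
Longest side 211 < 459 (sum of the remaining 4), so yes.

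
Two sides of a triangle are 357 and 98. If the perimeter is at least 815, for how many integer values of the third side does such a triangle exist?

95

Triangle inequality: 259 < x < 455. Perimeter ≥ 815 gives x ≥ 815 − 357 − 98 = 360.
So 360 ≤ x < 455; integers 360 through 454: 95 values.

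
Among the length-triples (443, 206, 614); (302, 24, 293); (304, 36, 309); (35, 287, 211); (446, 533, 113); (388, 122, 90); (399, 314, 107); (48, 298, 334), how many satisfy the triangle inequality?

6

(206,443,614): 206+443 > 614 → valid
(24,293,302): 24+293 > 302 → valid
(36,304,309): 36+304 > 309 → valid
(35,211,287): 35+211 ≤ 287 → not valid
(113,446,533): 113+446 > 533 → valid
(90,122,388): 90+122 ≤ 388 → not valid
(107,314,399): 107+314 > 399 → valid
(48,298,334): 48+298 > 334 → valid
6 of the 8 triples form a triangle.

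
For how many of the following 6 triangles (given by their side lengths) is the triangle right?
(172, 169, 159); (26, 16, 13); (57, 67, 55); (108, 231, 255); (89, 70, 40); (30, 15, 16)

1

(172,169,159): 159²+169² = 53842 > 29584 = 172² → acute
(26,16,13): 13²+16² = 425 < 676 = 26² → obtuse
(57,67,55): 55²+57² = 6274 > 4489 = 67² → acute
(108,231,255): 108²+231² = 65025 = 255² → right
(89,70,40): 40²+70² = 6500 < 7921 = 89² → obtuse
(30,15,16): 15²+16² = 481 < 900 = 30² → obtuse
1 of the 6 is right.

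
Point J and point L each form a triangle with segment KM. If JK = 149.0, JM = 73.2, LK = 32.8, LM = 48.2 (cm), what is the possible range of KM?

75.8 < KM < 81.0

From triangle JKM: |149.0 − 73.2| < KM < 149.0 + 73.2, i.e. 75.8 < KM < 222.2.
From triangle LKM: 15.4 < KM < 81.0.
Both must hold, so KM lies in the intersection.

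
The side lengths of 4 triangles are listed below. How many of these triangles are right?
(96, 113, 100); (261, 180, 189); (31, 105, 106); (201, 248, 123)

1

(96,113,100): 96²+100² = 19216 > 12769 = 113² → acute
(261,180,189): 180²+189² = 68121 = 261² → right
(31,105,106): 31²+105² = 11986 > 11236 = 106² → acute
(201,248,123): 123²+201² = 55530 < 61504 = 248² → obtuse
1 of the 4 is right.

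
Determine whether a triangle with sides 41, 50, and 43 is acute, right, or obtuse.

Compare the square of the longest side to the sum of squares of the other two: 41² + 43² = 3530 > 2500 = 50².

acute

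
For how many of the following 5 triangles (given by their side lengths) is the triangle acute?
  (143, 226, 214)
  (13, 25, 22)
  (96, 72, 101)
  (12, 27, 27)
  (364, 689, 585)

4

(143,226,214): 143²+214² = 66245 > 51076 = 226² → acute
(13,25,22): 13²+22² = 653 > 625 = 25² → acute
(96,72,101): 72²+96² = 14400 > 10201 = 101² → acute
(12,27,27): 12²+27² = 873 > 729 = 27² → acute
(364,689,585): 364²+585² = 474721 = 689² → right
4 of the 5 are acute.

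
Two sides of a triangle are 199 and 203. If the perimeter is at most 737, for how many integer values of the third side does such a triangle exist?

331

Triangle inequality: 4 < x < 402. Perimeter ≤ 737 gives x ≤ 737 − 199 − 203 = 335.
So 4 < x ≤ 335; integers 5 through 335: 331 values.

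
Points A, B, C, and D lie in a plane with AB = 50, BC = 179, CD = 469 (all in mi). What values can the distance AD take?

240 ≤ AD ≤ 698 mi

The maximum is all hops collinear in one direction: 50 + 179 + 469 = 698.
The longest hop is 469; the others sum to 229. Folding the others back against it leaves at least 469 − 229 = 240.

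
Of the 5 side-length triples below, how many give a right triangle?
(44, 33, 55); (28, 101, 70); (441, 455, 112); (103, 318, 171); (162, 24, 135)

(44,33,55): 33²+44² = 3025 = 55² → right
(28,101,70): 28+70 ≤ 101, not a triangle
(441,455,112): 112²+441² = 207025 = 455² → right
(103,318,171): 103+171 ≤ 318, not a triangle
(162,24,135): 24+135 ≤ 162, not a triangle
2 of the 5 are right.

2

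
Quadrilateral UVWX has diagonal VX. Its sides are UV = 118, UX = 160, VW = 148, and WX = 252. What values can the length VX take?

104 < VX < 278

From triangle UVX: |118 − 160| < VX < 118 + 160, i.e. 42 < VX < 278.
From triangle WVX: 104 < VX < 400.
Both must hold, so VX lies in the intersection.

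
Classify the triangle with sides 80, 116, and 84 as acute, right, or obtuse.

Compare the square of the longest side to the sum of squares of the other two: 80² + 84² = 13456 = 116².

right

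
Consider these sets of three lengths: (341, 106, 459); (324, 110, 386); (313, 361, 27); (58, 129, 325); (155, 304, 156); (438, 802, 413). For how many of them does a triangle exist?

3

(106,341,459): 106+341 ≤ 459 → not valid
(110,324,386): 110+324 > 386 → valid
(27,313,361): 27+313 ≤ 361 → not valid
(58,129,325): 58+129 ≤ 325 → not valid
(155,156,304): 155+156 > 304 → valid
(413,438,802): 413+438 > 802 → valid
3 of the 6 triples form a triangle.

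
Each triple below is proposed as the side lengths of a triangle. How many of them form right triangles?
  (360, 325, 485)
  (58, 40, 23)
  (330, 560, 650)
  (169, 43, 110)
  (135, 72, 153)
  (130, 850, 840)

4

(360,325,485): 325²+360² = 235225 = 485² → right
(58,40,23): 23²+40² = 2129 < 3364 = 58² → obtuse
(330,560,650): 330²+560² = 422500 = 650² → right
(169,43,110): 43+110 ≤ 169, not a triangle
(135,72,153): 72²+135² = 23409 = 153² → right
(130,850,840): 130²+840² = 722500 = 850² → right
4 of the 6 are right.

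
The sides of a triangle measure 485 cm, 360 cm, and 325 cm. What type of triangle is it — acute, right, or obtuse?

right

Compare the square of the longest side to the sum of squares of the other two: 325² + 360² = 235225 = 485².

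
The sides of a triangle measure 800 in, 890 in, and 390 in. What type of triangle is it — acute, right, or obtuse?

Compare the square of the longest side to the sum of squares of the other two: 390² + 800² = 792100 = 890².

right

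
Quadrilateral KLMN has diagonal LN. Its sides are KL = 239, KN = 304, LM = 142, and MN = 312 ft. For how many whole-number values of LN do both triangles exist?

From triangle KLN: 65 < LN < 543.
From triangle MLN: 170 < LN < 454.
Intersection: 170 < LN < 454, so integers 171 through 453: 283 values.

283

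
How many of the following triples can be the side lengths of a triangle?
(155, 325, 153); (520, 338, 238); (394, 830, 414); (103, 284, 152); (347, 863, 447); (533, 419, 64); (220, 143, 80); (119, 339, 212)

(153,155,325): 153+155 ≤ 325 → not valid
(238,338,520): 238+338 > 520 → valid
(394,414,830): 394+414 ≤ 830 → not valid
(103,152,284): 103+152 ≤ 284 → not valid
(347,447,863): 347+447 ≤ 863 → not valid
(64,419,533): 64+419 ≤ 533 → not valid
(80,143,220): 80+143 > 220 → valid
(119,212,339): 119+212 ≤ 339 → not valid
2 of the 8 triples form a triangle.

2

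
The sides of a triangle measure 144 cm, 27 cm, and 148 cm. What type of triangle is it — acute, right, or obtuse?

Compare the square of the longest side to the sum of squares of the other two: 27² + 144² = 21465 < 21904 = 148².

obtuse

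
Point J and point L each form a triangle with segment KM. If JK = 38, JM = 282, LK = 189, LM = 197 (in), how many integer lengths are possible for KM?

75

From triangle JKM: 244 < KM < 320.
From triangle LKM: 8 < KM < 386.
Intersection: 244 < KM < 320, so integers 245 through 319: 75 values.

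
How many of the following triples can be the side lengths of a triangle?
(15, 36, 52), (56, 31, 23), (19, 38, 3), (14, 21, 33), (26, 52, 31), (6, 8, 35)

(15,36,52): 15+36 ≤ 52 → not valid
(23,31,56): 23+31 ≤ 56 → not valid
(3,19,38): 3+19 ≤ 38 → not valid
(14,21,33): 14+21 > 33 → valid
(26,31,52): 26+31 > 52 → valid
(6,8,35): 6+8 ≤ 35 → not valid
2 of the 6 triples form a triangle.

2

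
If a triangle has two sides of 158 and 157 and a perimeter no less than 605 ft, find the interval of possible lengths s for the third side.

290 ≤ s < 315

Triangle inequality alone gives 1 < s < 315.
The perimeter condition gives s ≥ 605 − 158 − 157 = 290.
Intersecting the two: 290 ≤ s < 315.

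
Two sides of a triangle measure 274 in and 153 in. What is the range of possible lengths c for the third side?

121 < c < 427 (in)

By the triangle inequality, c must be less than 274 + 153 = 427 and greater than |274 − 153| = 121.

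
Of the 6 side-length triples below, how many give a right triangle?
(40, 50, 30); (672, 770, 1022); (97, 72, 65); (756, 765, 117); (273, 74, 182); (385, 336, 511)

(40,50,30): 30²+40² = 2500 = 50² → right
(672,770,1022): 672²+770² = 1044484 = 1022² → right
(97,72,65): 65²+72² = 9409 = 97² → right
(756,765,117): 117²+756² = 585225 = 765² → right
(273,74,182): 74+182 ≤ 273, not a triangle
(385,336,511): 336²+385² = 261121 = 511² → right
5 of the 6 are right.

5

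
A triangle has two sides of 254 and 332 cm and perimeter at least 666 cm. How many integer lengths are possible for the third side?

506

Triangle inequality: 78 < x < 586. Perimeter ≥ 666 gives x ≥ 666 − 254 − 332 = 80.
So 80 ≤ x < 586; integers 80 through 585: 506 values.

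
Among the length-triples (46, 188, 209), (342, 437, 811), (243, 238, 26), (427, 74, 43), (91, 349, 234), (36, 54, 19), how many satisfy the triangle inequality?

(46,188,209): 46+188 > 209 → valid
(342,437,811): 342+437 ≤ 811 → not valid
(26,238,243): 26+238 > 243 → valid
(43,74,427): 43+74 ≤ 427 → not valid
(91,234,349): 91+234 ≤ 349 → not valid
(19,36,54): 19+36 > 54 → valid
3 of the 6 triples form a triangle.

3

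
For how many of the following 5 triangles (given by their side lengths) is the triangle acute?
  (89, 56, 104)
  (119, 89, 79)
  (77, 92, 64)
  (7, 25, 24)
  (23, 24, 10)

(89,56,104): 56²+89² = 11057 > 10816 = 104² → acute
(119,89,79): 79²+89² = 14162 > 14161 = 119² → acute
(77,92,64): 64²+77² = 10025 > 8464 = 92² → acute
(7,25,24): 7²+24² = 625 = 25² → right
(23,24,10): 10²+23² = 629 > 576 = 24² → acute
4 of the 5 are acute.

4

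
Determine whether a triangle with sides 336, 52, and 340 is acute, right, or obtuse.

Compare the square of the longest side to the sum of squares of the other two: 52² + 336² = 115600 = 340².

right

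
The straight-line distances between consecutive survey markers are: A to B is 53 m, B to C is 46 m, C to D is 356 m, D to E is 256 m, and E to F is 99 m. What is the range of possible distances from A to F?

The maximum is all hops collinear in one direction: 53 + 46 + 356 + 256 + 99 = 810.
The longest hop is 356; the others sum to 454. Since 356 ≤ 454, the path can fold back on itself completely, so the minimum distance is 0.

0 ≤ AF ≤ 810 m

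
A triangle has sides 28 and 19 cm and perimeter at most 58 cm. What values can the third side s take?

9 < s ≤ 11 cm

Triangle inequality alone gives 9 < s < 47.
The perimeter condition gives s ≤ 58 − 28 − 19 = 11.
Intersecting the two: 9 < s ≤ 11.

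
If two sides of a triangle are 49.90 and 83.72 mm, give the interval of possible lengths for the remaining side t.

33.82 < t < 133.62

By the triangle inequality, t must be less than 49.90 + 83.72 = 133.62 and greater than |49.90 − 83.72| = 33.82.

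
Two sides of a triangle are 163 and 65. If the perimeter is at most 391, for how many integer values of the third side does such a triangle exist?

65

Triangle inequality: 98 < x < 228. Perimeter ≤ 391 gives x ≤ 391 − 163 − 65 = 163.
So 98 < x ≤ 163; integers 99 through 163: 65 values.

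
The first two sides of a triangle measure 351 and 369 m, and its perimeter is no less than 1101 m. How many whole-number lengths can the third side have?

339

Triangle inequality: 18 < x < 720. Perimeter ≥ 1101 gives x ≥ 1101 − 351 − 369 = 381.
So 381 ≤ x < 720; integers 381 through 719: 339 values.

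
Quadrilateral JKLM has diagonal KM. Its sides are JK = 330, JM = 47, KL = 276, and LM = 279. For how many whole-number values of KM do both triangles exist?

From triangle JKM: 283 < KM < 377.
From triangle LKM: 3 < KM < 555.
Intersection: 283 < KM < 377, so integers 284 through 376: 93 values.

93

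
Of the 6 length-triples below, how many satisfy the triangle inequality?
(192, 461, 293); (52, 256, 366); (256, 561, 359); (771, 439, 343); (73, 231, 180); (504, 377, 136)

(192,293,461): 192+293 > 461 → valid
(52,256,366): 52+256 ≤ 366 → not valid
(256,359,561): 256+359 > 561 → valid
(343,439,771): 343+439 > 771 → valid
(73,180,231): 73+180 > 231 → valid
(136,377,504): 136+377 > 504 → valid
5 of the 6 triples form a triangle.

5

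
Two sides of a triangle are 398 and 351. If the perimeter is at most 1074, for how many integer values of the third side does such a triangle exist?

278

Triangle inequality: 47 < x < 749. Perimeter ≤ 1074 gives x ≤ 1074 − 398 − 351 = 325.
So 47 < x ≤ 325; integers 48 through 325: 278 values.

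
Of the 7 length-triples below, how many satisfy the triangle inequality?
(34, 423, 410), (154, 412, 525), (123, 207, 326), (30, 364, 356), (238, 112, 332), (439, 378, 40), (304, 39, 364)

5

(34,410,423): 34+410 > 423 → valid
(154,412,525): 154+412 > 525 → valid
(123,207,326): 123+207 > 326 → valid
(30,356,364): 30+356 > 364 → valid
(112,238,332): 112+238 > 332 → valid
(40,378,439): 40+378 ≤ 439 → not valid
(39,304,364): 39+304 ≤ 364 → not valid
5 of the 7 triples form a triangle.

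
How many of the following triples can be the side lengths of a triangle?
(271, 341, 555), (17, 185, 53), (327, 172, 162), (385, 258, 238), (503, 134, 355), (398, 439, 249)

(271,341,555): 271+341 > 555 → valid
(17,53,185): 17+53 ≤ 185 → not valid
(162,172,327): 162+172 > 327 → valid
(238,258,385): 238+258 > 385 → valid
(134,355,503): 134+355 ≤ 503 → not valid
(249,398,439): 249+398 > 439 → valid
4 of the 6 triples form a triangle.

4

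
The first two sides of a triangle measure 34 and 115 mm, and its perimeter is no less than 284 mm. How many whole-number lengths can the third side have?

Triangle inequality: 81 < x < 149. Perimeter ≥ 284 gives x ≥ 284 − 34 − 115 = 135.
So 135 ≤ x < 149; integers 135 through 148: 14 values.

14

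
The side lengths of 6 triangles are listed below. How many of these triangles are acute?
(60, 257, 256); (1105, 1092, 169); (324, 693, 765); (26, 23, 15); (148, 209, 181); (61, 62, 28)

4

(60,257,256): 60²+256² = 69136 > 66049 = 257² → acute
(1105,1092,169): 169²+1092² = 1221025 = 1105² → right
(324,693,765): 324²+693² = 585225 = 765² → right
(26,23,15): 15²+23² = 754 > 676 = 26² → acute
(148,209,181): 148²+181² = 54665 > 43681 = 209² → acute
(61,62,28): 28²+61² = 4505 > 3844 = 62² → acute
4 of the 6 are acute.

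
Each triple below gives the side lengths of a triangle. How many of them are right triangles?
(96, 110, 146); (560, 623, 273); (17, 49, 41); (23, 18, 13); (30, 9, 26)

2

(96,110,146): 96²+110² = 21316 = 146² → right
(560,623,273): 273²+560² = 388129 = 623² → right
(17,49,41): 17²+41² = 1970 < 2401 = 49² → obtuse
(23,18,13): 13²+18² = 493 < 529 = 23² → obtuse
(30,9,26): 9²+26² = 757 < 900 = 30² → obtuse
2 of the 5 are right.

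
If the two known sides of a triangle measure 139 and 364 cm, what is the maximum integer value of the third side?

502

The third side must be strictly less than 139 + 364 = 503.
The largest integer below 503 is 502.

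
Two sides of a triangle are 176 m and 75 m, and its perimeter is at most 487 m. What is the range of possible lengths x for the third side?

Triangle inequality alone gives 101 < x < 251.
The perimeter condition gives x ≤ 487 − 176 − 75 = 236.
Intersecting the two: 101 < x ≤ 236.

101 < x ≤ 236 m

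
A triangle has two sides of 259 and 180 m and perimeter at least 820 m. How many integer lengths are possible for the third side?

58

Triangle inequality: 79 < x < 439. Perimeter ≥ 820 gives x ≥ 820 − 259 − 180 = 381.
So 381 ≤ x < 439; integers 381 through 438: 58 values.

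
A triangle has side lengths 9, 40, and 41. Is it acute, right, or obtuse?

Compare the square of the longest side to the sum of squares of the other two: 9² + 40² = 1681 = 41².

right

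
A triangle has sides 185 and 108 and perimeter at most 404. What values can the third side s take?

Triangle inequality alone gives 77 < s < 293.
The perimeter condition gives s ≤ 404 − 185 − 108 = 111.
Intersecting the two: 77 < s ≤ 111.

77 < s ≤ 111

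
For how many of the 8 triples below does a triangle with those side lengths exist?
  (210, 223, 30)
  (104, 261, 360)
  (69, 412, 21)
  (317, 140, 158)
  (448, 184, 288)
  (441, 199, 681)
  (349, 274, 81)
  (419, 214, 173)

(30,210,223): 30+210 > 223 → valid
(104,261,360): 104+261 > 360 → valid
(21,69,412): 21+69 ≤ 412 → not valid
(140,158,317): 140+158 ≤ 317 → not valid
(184,288,448): 184+288 > 448 → valid
(199,441,681): 199+441 ≤ 681 → not valid
(81,274,349): 81+274 > 349 → valid
(173,214,419): 173+214 ≤ 419 → not valid
4 of the 8 triples form a triangle.

4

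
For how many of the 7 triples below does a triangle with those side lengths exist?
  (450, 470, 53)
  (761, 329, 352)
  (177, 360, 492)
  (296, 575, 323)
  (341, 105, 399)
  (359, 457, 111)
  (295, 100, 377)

6

(53,450,470): 53+450 > 470 → valid
(329,352,761): 329+352 ≤ 761 → not valid
(177,360,492): 177+360 > 492 → valid
(296,323,575): 296+323 > 575 → valid
(105,341,399): 105+341 > 399 → valid
(111,359,457): 111+359 > 457 → valid
(100,295,377): 100+295 > 377 → valid
6 of the 7 triples form a triangle.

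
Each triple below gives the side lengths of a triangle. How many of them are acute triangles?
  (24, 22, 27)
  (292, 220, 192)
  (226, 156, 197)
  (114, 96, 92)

(24,22,27): 22²+24² = 1060 > 729 = 27² → acute
(292,220,192): 192²+220² = 85264 = 292² → right
(226,156,197): 156²+197² = 63145 > 51076 = 226² → acute
(114,96,92): 92²+96² = 17680 > 12996 = 114² → acute
3 of the 4 are acute.

3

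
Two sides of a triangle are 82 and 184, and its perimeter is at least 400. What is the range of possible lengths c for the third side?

134 ≤ c < 266

Triangle inequality alone gives 102 < c < 266.
The perimeter condition gives c ≥ 400 − 82 − 184 = 134.
Intersecting the two: 134 ≤ c < 266.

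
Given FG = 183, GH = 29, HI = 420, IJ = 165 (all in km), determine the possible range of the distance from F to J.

43 ≤ FJ ≤ 797 km

The maximum is all hops collinear in one direction: 183 + 29 + 420 + 165 = 797.
The longest hop is 420; the others sum to 377. Folding the others back against it leaves at least 420 − 377 = 43.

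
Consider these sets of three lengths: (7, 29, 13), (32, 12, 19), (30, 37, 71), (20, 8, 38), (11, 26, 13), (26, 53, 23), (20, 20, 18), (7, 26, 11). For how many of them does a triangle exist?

1

(7,13,29): 7+13 ≤ 29 → not valid
(12,19,32): 12+19 ≤ 32 → not valid
(30,37,71): 30+37 ≤ 71 → not valid
(8,20,38): 8+20 ≤ 38 → not valid
(11,13,26): 11+13 ≤ 26 → not valid
(23,26,53): 23+26 ≤ 53 → not valid
(18,20,20): 18+20 > 20 → valid
(7,11,26): 7+11 ≤ 26 → not valid
1 of the 8 triples forms a triangle.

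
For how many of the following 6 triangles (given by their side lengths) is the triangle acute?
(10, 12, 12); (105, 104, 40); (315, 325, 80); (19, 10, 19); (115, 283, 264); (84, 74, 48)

5

(10,12,12): 10²+12² = 244 > 144 = 12² → acute
(105,104,40): 40²+104² = 12416 > 11025 = 105² → acute
(315,325,80): 80²+315² = 105625 = 325² → right
(19,10,19): 10²+19² = 461 > 361 = 19² → acute
(115,283,264): 115²+264² = 82921 > 80089 = 283² → acute
(84,74,48): 48²+74² = 7780 > 7056 = 84² → acute
5 of the 6 are acute.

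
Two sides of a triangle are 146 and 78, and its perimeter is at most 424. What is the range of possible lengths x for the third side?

68 < x ≤ 200

Triangle inequality alone gives 68 < x < 224.
The perimeter condition gives x ≤ 424 − 146 − 78 = 200.
Intersecting the two: 68 < x ≤ 200.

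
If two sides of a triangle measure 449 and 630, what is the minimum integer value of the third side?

The third side must be strictly greater than |449 − 630| = 181.
The smallest integer above 181 is 182.

182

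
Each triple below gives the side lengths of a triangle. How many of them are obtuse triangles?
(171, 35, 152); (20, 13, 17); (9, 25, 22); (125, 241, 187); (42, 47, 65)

4

(171,35,152): 35²+152² = 24329 < 29241 = 171² → obtuse
(20,13,17): 13²+17² = 458 > 400 = 20² → acute
(9,25,22): 9²+22² = 565 < 625 = 25² → obtuse
(125,241,187): 125²+187² = 50594 < 58081 = 241² → obtuse
(42,47,65): 42²+47² = 3973 < 4225 = 65² → obtuse
4 of the 5 are obtuse.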